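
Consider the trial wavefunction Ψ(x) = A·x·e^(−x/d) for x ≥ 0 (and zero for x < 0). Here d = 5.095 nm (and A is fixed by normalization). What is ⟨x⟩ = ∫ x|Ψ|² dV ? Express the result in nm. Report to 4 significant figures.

The expectation value is the |Ψ|²-weighted average of x: ∫ x|Ψ|² dx.
Using ∫₀^∞ xⁿ e^(−αx) dx = n!/αⁿ⁺¹, the ratio of the moment integral to the normalization integral gives ⟨x⟩ = 3·d/2.
Putting d = 5.095 gives 7.6425.

⟨x⟩ ≈ 7.643 nm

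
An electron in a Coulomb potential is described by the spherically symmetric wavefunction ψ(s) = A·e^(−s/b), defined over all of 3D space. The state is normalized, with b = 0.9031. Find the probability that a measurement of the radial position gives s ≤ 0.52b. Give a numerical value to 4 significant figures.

P ≈ 0.08780

P = ∫ |ψ|² 4πs² ds over s ≤ 0.52b.
Normalization gives A² = 1/(π·b^3).
Let u = s/b; then A², 4π and the length scale all cancel, so P = ∫_{0}^{0.52} u^2·e^(-2·u) du ÷ ∫_{0}^{∞} u^2·e^(-2·u) du.
An antiderivative of u^2·e^(-2·u) is -(2·u^2 + 2·u + 1)·e^(-2·u)/4; evaluating from 0 to 0.52 gives 1/4 - 1613·e^(-26/25)/2500, while the full integral is 1/4.
This evaluates to P = 0.087804.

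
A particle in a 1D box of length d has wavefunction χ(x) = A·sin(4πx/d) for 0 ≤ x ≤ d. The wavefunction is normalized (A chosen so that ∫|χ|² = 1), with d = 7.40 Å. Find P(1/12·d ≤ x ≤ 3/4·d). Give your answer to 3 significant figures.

P = ∫_{1/12·d}^{3/4·d} |χ(x)|² dx.
Since A² = 1/(d/2), this is the region integral divided by the full normalization integral.
Let u = x/d; then A² and the length scale cancel, so P = ∫_{1/12}^{3/4} sin(4·π·u)^2 du ÷ ∫_{0}^{1} sin(4·π·u)^2 du.
Using ∫ sin(4·π·u)^2 du = u/2 - sin(4·π·u)·cos(4·π·u)/(8·π), the numerator is √(3)/(32·π) + 1/3 and the denominator is 1/2.
Taking the ratio, P = √(3)/(16·π) + 2/3.

P ≈ 0.701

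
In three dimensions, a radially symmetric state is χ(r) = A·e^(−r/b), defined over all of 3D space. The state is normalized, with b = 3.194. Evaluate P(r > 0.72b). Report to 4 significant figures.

P ≈ 0.8238

P = ∫ |χ|² 4πr² dr over r > 0.72b.
The full normalization integral is A²·[π·b^3] = 1, fixing A².
In terms of u = r/b (A², 4π and the length scale all cancel between numerator and denominator), P = [∫_{0.72}^{∞} u^2·e^(-2·u) du] / [∫_{0}^{∞} u^2·e^(-2·u) du].
An antiderivative of u^2·e^(-2·u) is -(2·u^2 + 2·u + 1)·e^(-2·u)/4; evaluating from 0.72 to ∞ gives 2173·e^(-36/25)/2500, while the full integral is 1/4.
Taking the ratio yields P = 0.82375.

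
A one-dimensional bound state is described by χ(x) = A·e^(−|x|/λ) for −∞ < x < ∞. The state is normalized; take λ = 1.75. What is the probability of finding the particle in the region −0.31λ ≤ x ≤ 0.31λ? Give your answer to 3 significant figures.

P ≈ 0.462

P = ∫_{−0.31λ}^{0.31λ} |χ(x)|² dx.
With A² fixed by ∫|χ|² = 1, i.e. A² = (λ)^(−1), substitute and integrate.
By symmetry take twice the x ≥ 0 contribution in numerator and denominator; the 2's cancel. Substituting u = x/λ, A² and the length scale cancel in the ratio: P = ∫_{0}^{0.31} e^(-2·u) du / ∫_{0}^{∞} e^(-2·u) du.
An antiderivative of e^(-2·u) is -e^(-2·u)/2; evaluating from 0 to 0.31 gives 1/2 - e^(-31/50)/2, while the full integral is 1/2.
This works out to P = 0.4621.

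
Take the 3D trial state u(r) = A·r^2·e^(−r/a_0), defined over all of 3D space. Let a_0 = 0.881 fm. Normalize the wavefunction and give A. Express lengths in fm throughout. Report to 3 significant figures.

The normalization condition is ∫|u|² 4πr² dr = 1 from 0 to ∞.
With ∫₀^∞ r^6 e^(−αr) dr = 6!/α^7, ∫|u|² 4πr² dr = A²·(45·π·a_0^7/2).
Setting this equal to 1 gives A² = 1/(45·π·a_0^7/2).
Plugging in a_0 = 0.881 yields A = 0.1853.

A ≈ 0.185 fm^(-7/2)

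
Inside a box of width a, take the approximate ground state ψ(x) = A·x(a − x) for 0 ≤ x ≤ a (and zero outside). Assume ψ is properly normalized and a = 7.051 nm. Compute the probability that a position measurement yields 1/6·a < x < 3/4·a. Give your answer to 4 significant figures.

P ≈ 0.8610

|ψ|² is the probability density, so P = ∫_{1/6·a}^{3/4·a} |ψ|² dx.
The normalization integral ∫|ψ|²dx over the whole domain equals a^5/30·A², and A² cancels in the ratio.
In terms of u = x/a (A² and the length scale cancel between numerator and denominator), P = [∫_{1/6}^{3/4} u^2·(1 - u)^2 du] / [∫_{0}^{1} u^2·(1 - u)^2 du].
With ∫ u^2·(1 - u)^2 du = u^3·(6·u^2 - 15·u + 10)/30 + C, the region integral is ≈ 0.0286997 and the full one is 1/30.
This works out to P = 0.86099.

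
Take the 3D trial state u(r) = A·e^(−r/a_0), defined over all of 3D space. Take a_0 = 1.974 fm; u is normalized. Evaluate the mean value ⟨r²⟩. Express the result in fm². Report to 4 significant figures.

By definition ⟨r²⟩ = ∫ r^2 |u(r)|² 4πr² dr.
With ∫₀^∞ r^4 e^(−αr) dr = 4!/α^5, evaluating both integrals, ⟨r²⟩ = 3·a_0^2.
With a_0 = 1.974, ⟨r^2⟩ = 11.690.

⟨r^2⟩ ≈ 11.69 fm^2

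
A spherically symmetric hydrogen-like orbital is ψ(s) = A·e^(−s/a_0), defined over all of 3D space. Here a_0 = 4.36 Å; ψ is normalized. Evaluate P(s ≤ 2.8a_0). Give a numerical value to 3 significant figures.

With dV = 4πs²ds, the probability is ∫|ψ|² dV over s ≤ 2.8a_0.
The full normalization integral is A²·[π·a_0^3] = 1, fixing A².
Substituting u = s/a_0, A², 4π and the length scale all cancel in the ratio: P = ∫_{0}^{2.8} u^2·e^(-2·u) du / ∫_{0}^{∞} u^2·e^(-2·u) du.
Using ∫ u^2·e^(-2·u) du = -(2·u^2 + 2·u + 1)·e^(-2·u)/4, the numerator is 1/4 - 557·e^(-28/5)/100 and the denominator is 1/4.
Taking the ratio yields P = 0.9176.

P ≈ 0.918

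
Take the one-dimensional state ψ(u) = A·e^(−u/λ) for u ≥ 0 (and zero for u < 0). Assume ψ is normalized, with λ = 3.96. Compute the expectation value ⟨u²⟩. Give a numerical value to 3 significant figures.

⟨u²⟩ = ∫ u^2 |ψ|² du over the full domain.
Using ∫₀^∞ uⁿ e^(−αu) du = n!/αⁿ⁺¹, evaluating both integrals, ⟨u²⟩ = λ^2/2.
With λ = 3.96, ⟨u^2⟩ = 7.841.

⟨u^2⟩ ≈ 7.84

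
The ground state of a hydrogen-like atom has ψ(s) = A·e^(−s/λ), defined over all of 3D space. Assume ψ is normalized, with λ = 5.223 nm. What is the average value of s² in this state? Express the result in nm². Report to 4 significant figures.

The expectation value is the |ψ|²-weighted average of s^2: ∫ s^2|ψ|² 4πs² ds.
With ∫₀^∞ s^4 e^(−αs) ds = 4!/α^5, the ratio of the moment integral to the normalization integral gives ⟨s²⟩ = 3·λ^2.
With λ = 5.223, ⟨s^2⟩ = 81.839.

⟨s^2⟩ ≈ 81.84 nm^2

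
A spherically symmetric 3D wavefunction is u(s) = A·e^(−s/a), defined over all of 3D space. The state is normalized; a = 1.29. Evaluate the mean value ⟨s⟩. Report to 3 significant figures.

The expectation value is the |u|²-weighted average of s: ∫ s|u|² 4πs² ds.
With ∫₀^∞ s^3 e^(−αs) ds = 3!/α^4, evaluating both integrals, ⟨s⟩ = 3·a/2.
Putting a = 1.29 gives 1.935.

⟨s⟩ ≈ 1.94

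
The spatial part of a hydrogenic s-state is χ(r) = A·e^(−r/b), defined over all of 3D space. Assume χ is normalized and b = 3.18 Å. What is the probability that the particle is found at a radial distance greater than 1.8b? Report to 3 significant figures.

Integrate the radial probability density 4πr²|χ|² over r > 1.8b.
Normalization gives A² = 1/(π·b^3).
In terms of u = r/b (A², 4π and the length scale all cancel between numerator and denominator), P = [∫_{1.8}^{∞} u^2·e^(-2·u) du] / [∫_{0}^{∞} u^2·e^(-2·u) du].
Using ∫ u^2·e^(-2·u) du = -(2·u^2 + 2·u + 1)·e^(-2·u)/4, the numerator is 277·e^(-18/5)/100 and the denominator is 1/4.
The region integral divided by the full integral gives P = 0.3027.

P ≈ 0.303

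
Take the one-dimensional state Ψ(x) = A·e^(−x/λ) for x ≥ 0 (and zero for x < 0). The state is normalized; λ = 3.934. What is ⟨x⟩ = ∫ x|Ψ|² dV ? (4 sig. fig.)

By definition ⟨x⟩ = ∫ x |Ψ(x)|² dx.
With ∫₀^∞ x^1 e^(−αx) dx = 1!/α^2, the ratio of the moment integral to the normalization integral gives ⟨x⟩ = λ/2.
With λ = 3.934, ⟨x⟩ = 1.9670.

⟨x⟩ ≈ 1.967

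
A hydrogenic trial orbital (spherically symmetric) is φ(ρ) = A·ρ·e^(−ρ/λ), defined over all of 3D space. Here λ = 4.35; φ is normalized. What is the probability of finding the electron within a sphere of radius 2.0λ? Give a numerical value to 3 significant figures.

P ≈ 0.371

With dV = 4πρ²dρ, the probability is ∫|φ|² dV over ρ ≤ 2.0λ.
Normalization gives A² = 1/(3·π·λ^5).
Substituting u = ρ/λ, A², 4π and the length scale all cancel in the ratio: P = ∫_{0}^{2.0} u^4·e^(-2·u) du / ∫_{0}^{∞} u^4·e^(-2·u) du.
An antiderivative of u^4·e^(-2·u) is -(u^4/2 + u^3 + 3·u^2/2 + 3·u/2 + 3/4)·e^(-2·u); evaluating from 0 to 2.0 gives 3/4 - 103·e^(-4)/4, while the full integral is 3/4.
Taking the ratio yields P = 0.3712.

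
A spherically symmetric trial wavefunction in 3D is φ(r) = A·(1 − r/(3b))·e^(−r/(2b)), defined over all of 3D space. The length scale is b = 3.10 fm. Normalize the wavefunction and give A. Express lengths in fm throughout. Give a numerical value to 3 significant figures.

Normalization requires ∫|φ|² 4πr² dr = 1, integrated from 0 to ∞.
The angular integral contributes 4π, leaving ∫₀^∞ r²|φ|² dr.
Recall ∫₀^∞ r^m e^(−r/β) dr = m!·β^(m+1), ∫|φ|² 4πr² dr = A²·(8·π·b^3/3).
Hence A² = 1/[8·π·b^3/3].
With b = 3.10: A² = 0.004007 and A = 0.06330.

A ≈ 0.0633 fm^(-3/2)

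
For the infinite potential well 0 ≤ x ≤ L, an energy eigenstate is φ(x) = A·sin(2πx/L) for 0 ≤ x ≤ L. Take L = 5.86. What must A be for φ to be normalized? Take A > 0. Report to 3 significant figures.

The normalization condition is ∫|φ|² dx = 1 from 0 to L.
∫|φ|² dx = A²·(L/2).
So A² = (L/2)^(−1).
Substituting L = 5.86 gives A² = 0.3413, so A = 0.5842.

A ≈ 0.584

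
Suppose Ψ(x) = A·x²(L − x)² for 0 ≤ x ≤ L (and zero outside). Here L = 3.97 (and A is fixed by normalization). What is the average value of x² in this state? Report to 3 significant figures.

⟨x^2⟩ ≈ 4.30

By definition ⟨x²⟩ = ∫ x^2 |Ψ(x)|² dx.
Since the A² factors cancel between numerator and denominator, ⟨x²⟩ = 3·L^2/11.
With L = 3.97, ⟨x^2⟩ = 4.298.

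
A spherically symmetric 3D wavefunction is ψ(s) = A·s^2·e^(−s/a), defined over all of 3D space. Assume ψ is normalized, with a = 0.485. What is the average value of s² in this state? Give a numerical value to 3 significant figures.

⟨s^2⟩ ≈ 3.29

⟨s²⟩ = ∫ s^2 |ψ|² 4πs² ds over the full domain.
Since the A² factors cancel between numerator and denominator, ⟨s²⟩ = 14·a^2.
With a = 0.485, ⟨s^2⟩ = 3.293.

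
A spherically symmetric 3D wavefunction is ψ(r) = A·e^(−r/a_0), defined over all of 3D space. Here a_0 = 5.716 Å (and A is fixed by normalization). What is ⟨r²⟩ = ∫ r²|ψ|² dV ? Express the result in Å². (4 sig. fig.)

⟨r²⟩ = ∫ r^2 |ψ|² 4πr² dr over the full domain.
Recall ∫₀^∞ r^m e^(−r/β) dr = m!·β^(m+1), evaluating both integrals, ⟨r²⟩ = 3·a_0^2.
With a_0 = 5.716, ⟨r^2⟩ = 98.018.

⟨r^2⟩ ≈ 98.02 Å^2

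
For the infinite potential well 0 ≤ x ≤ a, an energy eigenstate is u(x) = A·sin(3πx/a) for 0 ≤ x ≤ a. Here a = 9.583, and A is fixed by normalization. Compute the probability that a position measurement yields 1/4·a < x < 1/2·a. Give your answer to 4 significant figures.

P ≈ 0.1969

|u|² is the probability density, so P = ∫_{1/4·a}^{1/2·a} |u|² dx.
Since A² = 1/(a/2), this is the region integral divided by the full normalization integral.
Substituting t = x/a, A² and the length scale cancel in the ratio: P = ∫_{1/4}^{1/2} sin(3·π·t)^2 dt / ∫_{0}^{1} sin(3·π·t)^2 dt.
With ∫ sin(3·π·t)^2 dt = t/2 - sin(6·π·t)/(12·π) + C, the region integral is 1/8 - 1/(12·π) and the full one is 1/2.
The result is P = (-2 + 3·π)/(12·π).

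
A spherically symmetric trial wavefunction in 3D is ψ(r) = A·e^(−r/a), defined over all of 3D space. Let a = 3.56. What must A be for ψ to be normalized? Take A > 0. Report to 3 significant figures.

A ≈ 0.0840

Require ∫ |ψ|² 4πr² dr = 1 over the whole domain.
In 3D with spherical symmetry the volume element is 4πr² dr.
The integral (without the A² prefactor) comes out to π·a^3.
Plugging in a = 3.56 yields A = 0.08399.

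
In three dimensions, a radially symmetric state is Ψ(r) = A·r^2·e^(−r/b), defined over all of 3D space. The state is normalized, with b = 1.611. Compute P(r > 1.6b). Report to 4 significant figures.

P ≈ 0.9554

With dV = 4πr²dr, the probability is ∫|Ψ|² dV over r > 1.6b.
The full normalization integral is A²·[45·π·b^7/2] = 1, fixing A².
Substituting u = r/b, A², 4π and the length scale all cancel in the ratio: P = ∫_{1.6}^{∞} u^6·e^(-2·u) du / ∫_{0}^{∞} u^6·e^(-2·u) du.
An antiderivative of u^6·e^(-2·u) is -(4·u^6 + 12·u^5 + 30·u^4 + 60·u^3 + 90·u^2 + 90·u + 45)·e^(-2·u)/8; evaluating from 1.6 to ∞ gives ≈ 5.37402, while the full integral is 45/8.
The region integral divided by the full integral gives P = 0.95538.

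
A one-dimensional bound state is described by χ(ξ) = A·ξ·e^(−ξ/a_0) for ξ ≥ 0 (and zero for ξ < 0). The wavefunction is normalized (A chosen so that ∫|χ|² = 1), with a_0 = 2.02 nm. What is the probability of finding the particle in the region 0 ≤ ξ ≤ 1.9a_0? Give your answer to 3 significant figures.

P ≈ 0.731

The probability is P = ∫ |χ|² dξ over [0, 1.9a_0].
Since A² = 1/(a_0^3/4), this is the region integral divided by the full normalization integral.
In terms of u = ξ/a_0 (A² and the length scale cancel between numerator and denominator), P = [∫_{0}^{1.9} u^2·e^(-2·u) du] / [∫_{0}^{∞} u^2·e^(-2·u) du].
With ∫ u^2·e^(-2·u) du = -(2·u^2 + 2·u + 1)·e^(-2·u)/4 + C, the region integral is 1/4 - 601·e^(-19/5)/200 and the full one is 1/4.
Evaluating gives P = 0.7311.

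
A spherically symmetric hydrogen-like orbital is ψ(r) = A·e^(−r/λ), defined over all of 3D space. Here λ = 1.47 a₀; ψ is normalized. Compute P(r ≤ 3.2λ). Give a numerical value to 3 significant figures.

Integrate the radial probability density 4πr²|ψ|² over r ≤ 3.2λ.
Normalization gives A² = 1/(π·λ^3).
Substituting u = r/λ, A², 4π and the length scale all cancel in the ratio: P = ∫_{0}^{3.2} u^2·e^(-2·u) du / ∫_{0}^{∞} u^2·e^(-2·u) du.
Using ∫ u^2·e^(-2·u) du = -(2·u^2 + 2·u + 1)·e^(-2·u)/4, the numerator is 1/4 - 697·e^(-32/5)/100 and the denominator is 1/4.
Taking the ratio yields P = 0.9537.

P ≈ 0.954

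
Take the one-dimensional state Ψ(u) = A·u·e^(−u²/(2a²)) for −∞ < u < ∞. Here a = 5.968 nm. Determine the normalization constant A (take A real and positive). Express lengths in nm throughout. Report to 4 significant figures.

The normalization condition is ∫|Ψ|² du = 1 from −∞ to ∞.
Using the Gaussian integral ∫_{−∞}^{∞} e^(−αu²) du = √(π/α), with Ψ = A·u·e^(−u²/(2a²)), the integral evaluates to A²·[√(π)·a^3/2].
Hence A² = 1/[√(π)·a^3/2].
Plugging in a = 5.968 yields A = 0.072859.

A ≈ 0.07286 nm^(-3/2)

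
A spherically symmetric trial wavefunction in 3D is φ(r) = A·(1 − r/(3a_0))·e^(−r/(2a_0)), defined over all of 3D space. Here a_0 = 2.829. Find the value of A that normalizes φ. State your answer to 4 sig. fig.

A ≈ 0.07261

We need A² ∫|f|² 4πr² dr = 1, taking the integral from 0 to ∞.
∫|φ|² 4πr² dr = A²·(8·π·a_0^3/3).
Hence A² = 1/[8·π·a_0^3/3].
Plugging in a_0 = 2.829 yields A = 0.072609.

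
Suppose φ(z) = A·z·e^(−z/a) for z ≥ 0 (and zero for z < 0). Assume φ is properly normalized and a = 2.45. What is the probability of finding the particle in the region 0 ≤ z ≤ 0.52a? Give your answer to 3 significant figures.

P ≈ 0.0878

|φ|² is the probability density, so P = ∫_{0}^{0.52a} |φ|² dz.
The normalization integral ∫|φ|²dz over the whole domain equals a^3/4·A², and A² cancels in the ratio.
Substituting u = z/a, A² and the length scale cancel in the ratio: P = ∫_{0}^{0.52} u^2·e^(-2·u) du / ∫_{0}^{∞} u^2·e^(-2·u) du.
Using ∫ u^2·e^(-2·u) du = -(2·u^2 + 2·u + 1)·e^(-2·u)/4, the numerator is 1/4 - 1613·e^(-26/25)/2500 and the denominator is 1/4.
The result is P = 0.08780.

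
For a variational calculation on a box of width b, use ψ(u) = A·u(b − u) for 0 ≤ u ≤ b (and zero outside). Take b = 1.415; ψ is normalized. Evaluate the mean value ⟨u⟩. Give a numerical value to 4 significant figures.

The expectation value is the |ψ|²-weighted average of u: ∫ u|ψ|² du.
The ratio of the moment integral to the normalization integral gives ⟨u⟩ = b/2.
Putting b = 1.415 gives 0.70750.

⟨u⟩ ≈ 0.7075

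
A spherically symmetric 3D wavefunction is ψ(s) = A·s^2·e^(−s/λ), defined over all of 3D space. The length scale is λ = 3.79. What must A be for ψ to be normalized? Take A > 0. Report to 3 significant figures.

A ≈ 0.00112

Normalization requires ∫|ψ|² 4πs² ds = 1, integrated from 0 to ∞.
In 3D with spherical symmetry the volume element is 4πs² ds.
Using ∫₀^∞ sⁿ e^(−αs) ds = n!/αⁿ⁺¹, ∫|ψ|² 4πs² ds = A²·(45·π·λ^7/2).
Hence A² = 1/[45·π·λ^7/2].
Substituting λ = 3.79 gives A² = 0.000001259, so A = 0.001122.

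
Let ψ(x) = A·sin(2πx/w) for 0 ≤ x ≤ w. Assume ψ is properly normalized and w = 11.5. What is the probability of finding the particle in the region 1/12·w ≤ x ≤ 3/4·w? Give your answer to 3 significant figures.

|ψ|² is the probability density, so P = ∫_{1/12·w}^{3/4·w} |ψ|² dx.
With A² fixed by ∫|ψ|² = 1, i.e. A² = (w/2)^(−1), substitute and integrate.
Substituting u = x/w, A² and the length scale cancel in the ratio: P = ∫_{1/12}^{3/4} sin(2·π·u)^2 du / ∫_{0}^{1} sin(2·π·u)^2 du.
An antiderivative of sin(2·π·u)^2 is u/2 - sin(4·π·u)/(8·π); evaluating from 1/12 to 3/4 gives √(3)/(16·π) + 1/3, while the full integral is 1/2.
The result is P = √(3)/(8·π) + 2/3.

P ≈ 0.736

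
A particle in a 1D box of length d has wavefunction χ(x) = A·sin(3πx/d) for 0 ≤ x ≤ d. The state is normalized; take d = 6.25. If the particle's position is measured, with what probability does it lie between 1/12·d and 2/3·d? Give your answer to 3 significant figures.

The probability is P = ∫ |χ|² dx over [1/12·d, 2/3·d].
The normalization integral ∫|χ|²dx over the whole domain equals d/2·A², and A² cancels in the ratio.
Substituting u = x/d, A² and the length scale cancel in the ratio: P = ∫_{1/12}^{2/3} sin(3·π·u)^2 du / ∫_{0}^{1} sin(3·π·u)^2 du.
With ∫ sin(3·π·u)^2 du = u/2 - sin(6·π·u)/(12·π) + C, the region integral is 1/(12·π) + 7/24 and the full one is 1/2.
The result is P = (2 + 7·π)/(12·π).

P ≈ 0.636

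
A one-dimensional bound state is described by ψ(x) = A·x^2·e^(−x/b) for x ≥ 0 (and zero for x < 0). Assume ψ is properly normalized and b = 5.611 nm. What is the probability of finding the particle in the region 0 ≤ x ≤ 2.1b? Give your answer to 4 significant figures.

The probability is P = ∫ |ψ|² dx over [0, 2.1b].
Since A² = 1/(3·b^5/4), this is the region integral divided by the full normalization integral.
In terms of u = x/b (A² and the length scale cancel between numerator and denominator), P = [∫_{0}^{2.1} u^4·e^(-2·u) du] / [∫_{0}^{∞} u^4·e^(-2·u) du].
With ∫ u^4·e^(-2·u) du = -(u^4/2 + u^3 + 3·u^2/2 + 3·u/2 + 3/4)·e^(-2·u) + C, the region integral is ≈ 0.307630 and the full one is 3/4.
Evaluating gives P = 0.41017.

P ≈ 0.4102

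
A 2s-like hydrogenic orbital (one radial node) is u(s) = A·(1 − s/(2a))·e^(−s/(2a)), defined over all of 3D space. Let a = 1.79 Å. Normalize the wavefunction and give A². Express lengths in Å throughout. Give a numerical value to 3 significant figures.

A^2 ≈ 0.00694 Å^(-3)

We need A² ∫|f|² 4πs² ds = 1, taking the integral from 0 to ∞.
The angular integral contributes 4π, leaving ∫₀^∞ s²|u|² ds.
The integral (without the A² prefactor) comes out to 8·π·a^3.
Setting this equal to 1 gives A² = 1/(8·π·a^3).
With a = 1.79: A² = 0.006937 and A = 0.08329.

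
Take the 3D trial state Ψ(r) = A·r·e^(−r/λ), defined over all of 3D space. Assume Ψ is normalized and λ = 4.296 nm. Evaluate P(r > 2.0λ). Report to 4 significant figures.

With dV = 4πr²dr, the probability is ∫|Ψ|² dV over r > 2.0λ.
A² is fixed by ∫₀^∞ 4πr²|Ψ|² dr = 1, i.e. A² = (3·π·λ^5)^(−1).
Let u = r/λ; then A², 4π and the length scale all cancel, so P = ∫_{2.0}^{∞} u^4·e^(-2·u) du ÷ ∫_{0}^{∞} u^4·e^(-2·u) du.
An antiderivative of u^4·e^(-2·u) is -(u^4/2 + u^3 + 3·u^2/2 + 3·u/2 + 3/4)·e^(-2·u); evaluating from 2.0 to ∞ gives 103·e^(-4)/4, while the full integral is 3/4.
The region integral divided by the full integral gives P = 0.62884.

P ≈ 0.6288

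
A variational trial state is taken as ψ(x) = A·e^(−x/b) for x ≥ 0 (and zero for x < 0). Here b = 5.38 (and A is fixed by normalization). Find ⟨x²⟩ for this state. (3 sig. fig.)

By definition ⟨x²⟩ = ∫ x^2 |ψ(x)|² dx.
With ∫₀^∞ x^2 e^(−αx) dx = 2!/α^3, the ratio of the moment integral to the normalization integral gives ⟨x²⟩ = b^2/2.
With b = 5.38, ⟨x^2⟩ = 14.47.

⟨x^2⟩ ≈ 14.5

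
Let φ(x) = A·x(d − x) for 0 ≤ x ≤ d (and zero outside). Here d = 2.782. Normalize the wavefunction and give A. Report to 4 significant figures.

A ≈ 0.4243

Normalization requires ∫|φ|² dx = 1, integrated from 0 to d.
The integral (without the A² prefactor) comes out to d^5/30.
So A² = (d^5/30)^(−1).
With d = 2.782: A² = 0.18003 and A = 0.42429.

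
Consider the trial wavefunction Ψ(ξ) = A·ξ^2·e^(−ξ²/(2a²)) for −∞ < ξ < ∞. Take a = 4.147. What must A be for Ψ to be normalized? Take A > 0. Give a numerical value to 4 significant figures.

A ≈ 0.02477

Require ∫ |Ψ|² dξ = 1 over the whole domain.
The integral (without the A² prefactor) comes out to 3·√(π)·a^5/4.
Setting this equal to 1 gives A² = 1/(3·√(π)·a^5/4).
Plugging in a = 4.147 yields A = 0.024765.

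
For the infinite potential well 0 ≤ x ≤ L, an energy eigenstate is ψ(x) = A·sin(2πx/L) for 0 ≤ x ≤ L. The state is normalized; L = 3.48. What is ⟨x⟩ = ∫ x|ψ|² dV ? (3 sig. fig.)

⟨x⟩ ≈ 1.74

⟨x⟩ = ∫ x |ψ|² dx over the full domain.
Evaluating both integrals, ⟨x⟩ = L/2.
With L = 3.48, ⟨x⟩ = 1.740.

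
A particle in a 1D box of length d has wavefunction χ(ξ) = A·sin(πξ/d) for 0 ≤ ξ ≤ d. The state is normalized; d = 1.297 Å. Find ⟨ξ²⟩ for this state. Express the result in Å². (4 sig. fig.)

The expectation value is the |χ|²-weighted average of ξ^2: ∫ ξ^2|χ|² dξ.
Using sin²θ = (1 − cos 2θ)/2, since the A² factors cancel between numerator and denominator, ⟨ξ²⟩ = -d^2/(2·π^2) + d^2/3.
Putting d = 1.297 gives 0.47551.

⟨ξ^2⟩ ≈ 0.4755 Å^2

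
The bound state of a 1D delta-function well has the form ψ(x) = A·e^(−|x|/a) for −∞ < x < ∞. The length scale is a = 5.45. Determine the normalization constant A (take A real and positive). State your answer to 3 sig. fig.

A ≈ 0.428

We need A² ∫|f|² dx = 1, taking the integral from −∞ to ∞.
Using ∫₀^∞ xⁿ e^(−αx) dx = n!/αⁿ⁺¹, with ψ = A·e^(−|x|/a), the integral evaluates to A²·[a].
With a = 5.45: A² = 0.1835 and A = 0.4284.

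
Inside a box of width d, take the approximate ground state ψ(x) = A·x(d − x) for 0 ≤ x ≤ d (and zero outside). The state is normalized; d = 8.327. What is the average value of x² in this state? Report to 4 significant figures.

⟨x²⟩ = ∫ x^2 |ψ|² dx over the full domain.
Expanding the polynomial and integrating term by term, evaluating both integrals, ⟨x²⟩ = 2·d^2/7.
With d = 8.327, ⟨x^2⟩ = 19.811.

⟨x^2⟩ ≈ 19.81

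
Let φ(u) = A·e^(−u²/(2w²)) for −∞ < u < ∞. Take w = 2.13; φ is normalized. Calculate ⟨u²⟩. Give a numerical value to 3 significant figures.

⟨u²⟩ = ∫ u^2 |φ|² du over the full domain.
Differentiating ∫e^(−αu²) du = √(π/α) under α to get the higher moments, evaluating both integrals, ⟨u²⟩ = w^2/2.
Putting w = 2.13 gives 2.268.

⟨u^2⟩ ≈ 2.27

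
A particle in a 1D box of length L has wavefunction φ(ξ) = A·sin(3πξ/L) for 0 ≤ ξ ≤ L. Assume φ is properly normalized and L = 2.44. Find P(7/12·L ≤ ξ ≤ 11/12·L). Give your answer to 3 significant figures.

P ≈ 0.333

P = ∫_{7/12·L}^{11/12·L} |φ(ξ)|² dξ.
The normalization integral ∫|φ|²dξ over the whole domain equals L/2·A², and A² cancels in the ratio.
Let u = ξ/L; then A² and the length scale cancel, so P = ∫_{7/12}^{11/12} sin(3·π·u)^2 du ÷ ∫_{0}^{1} sin(3·π·u)^2 du.
An antiderivative of sin(3·π·u)^2 is u/2 - sin(6·π·u)/(12·π); evaluating from 7/12 to 11/12 gives 1/6, while the full integral is 1/2.
The result is P = 1/3.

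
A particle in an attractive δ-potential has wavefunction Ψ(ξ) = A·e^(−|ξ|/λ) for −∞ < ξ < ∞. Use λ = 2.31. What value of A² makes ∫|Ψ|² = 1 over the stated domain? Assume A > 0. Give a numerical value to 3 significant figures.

Require ∫ |Ψ|² dξ = 1 over the whole domain.
Carrying out the integral gives A² · λ.
With λ = 2.31: A² = 0.4329 and A = 0.6580.

A^2 ≈ 0.433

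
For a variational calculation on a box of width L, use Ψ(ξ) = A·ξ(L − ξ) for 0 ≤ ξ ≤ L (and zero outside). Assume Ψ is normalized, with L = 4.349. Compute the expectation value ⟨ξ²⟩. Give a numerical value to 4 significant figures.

⟨ξ^2⟩ ≈ 5.404

⟨ξ²⟩ = ∫ ξ^2 |Ψ|² dξ over the full domain.
Expanding the polynomial and integrating term by term, since the A² factors cancel between numerator and denominator, ⟨ξ²⟩ = 2·L^2/7.
With L = 4.349, ⟨ξ^2⟩ = 5.4039.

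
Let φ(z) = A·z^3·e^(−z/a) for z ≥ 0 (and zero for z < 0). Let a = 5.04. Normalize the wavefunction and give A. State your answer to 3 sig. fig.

A ≈ 0.00147

We need A² ∫|f|² dz = 1, taking the integral from 0 to ∞.
With φ = A·z^3·e^(−z/a), the integral evaluates to A²·[45·a^7/8].
Hence A² = 1/[45·a^7/8].
With a = 5.04: A² = 0.000002152 and A = 0.001467.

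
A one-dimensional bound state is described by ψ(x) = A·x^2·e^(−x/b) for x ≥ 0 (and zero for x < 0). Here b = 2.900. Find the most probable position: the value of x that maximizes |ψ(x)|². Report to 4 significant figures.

x ≈ 5.800

Differentiate |ψ(x)|² with respect to x and set to zero.
This gives x = 2·b.
With b = 2.900, the most probable position is 5.8000.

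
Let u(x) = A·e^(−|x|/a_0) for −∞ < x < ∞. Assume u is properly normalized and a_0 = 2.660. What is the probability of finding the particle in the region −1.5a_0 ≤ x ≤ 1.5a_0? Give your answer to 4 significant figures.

P = ∫_{−1.5a_0}^{1.5a_0} |u(x)|² dx.
With A² fixed by ∫|u|² = 1, i.e. A² = (a_0)^(−1), substitute and integrate.
Both integrals are even about x = 0, so only the x ≥ 0 halves are needed (the factors of 2 cancel). Let t = x/a_0; then A² and the length scale cancel, so P = ∫_{0}^{1.5} e^(-2·t) dt ÷ ∫_{0}^{∞} e^(-2·t) dt.
Using ∫ e^(-2·t) dt = -e^(-2·t)/2, the numerator is 1/2 - e^(-3)/2 and the denominator is 1/2.
This works out to P = 0.95021.

P ≈ 0.9502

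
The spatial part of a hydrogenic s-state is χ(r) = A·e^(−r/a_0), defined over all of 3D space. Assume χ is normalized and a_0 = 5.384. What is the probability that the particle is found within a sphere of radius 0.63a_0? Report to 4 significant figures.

Integrate the radial probability density 4πr²|χ|² over r ≤ 0.63a_0.
A² is fixed by ∫₀^∞ 4πr²|χ|² dr = 1, i.e. A² = (π·a_0^3)^(−1).
In terms of u = r/a_0 (A², 4π and the length scale all cancel between numerator and denominator), P = [∫_{0}^{0.63} u^2·e^(-2·u) du] / [∫_{0}^{∞} u^2·e^(-2·u) du].
With ∫ u^2·e^(-2·u) du = -(2·u^2 + 2·u + 1)·e^(-2·u)/4 + C, the region integral is ≈ 0.0334443 and the full one is 1/4.
The region integral divided by the full integral gives P = 0.13378.

P ≈ 0.1338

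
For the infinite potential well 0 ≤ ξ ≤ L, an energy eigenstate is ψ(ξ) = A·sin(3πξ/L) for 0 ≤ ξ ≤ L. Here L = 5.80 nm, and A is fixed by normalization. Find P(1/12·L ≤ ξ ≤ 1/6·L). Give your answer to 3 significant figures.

P ≈ 0.136

P = ∫_{1/12·L}^{1/6·L} |ψ(ξ)|² dξ.
Since A² = 1/(L/2), this is the region integral divided by the full normalization integral.
Substituting u = ξ/L, A² and the length scale cancel in the ratio: P = ∫_{1/12}^{1/6} sin(3·π·u)^2 du / ∫_{0}^{1} sin(3·π·u)^2 du.
An antiderivative of sin(3·π·u)^2 is u/2 - sin(6·π·u)/(12·π); evaluating from 1/12 to 1/6 gives 1/(12·π) + 1/24, while the full integral is 1/2.
Taking the ratio, P = (2 + π)/(12·π).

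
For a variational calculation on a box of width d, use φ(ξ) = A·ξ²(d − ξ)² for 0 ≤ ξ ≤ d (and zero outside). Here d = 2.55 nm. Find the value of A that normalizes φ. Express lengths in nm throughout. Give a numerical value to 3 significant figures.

Require ∫ |φ|² dξ = 1 over the whole domain.
Expanding the polynomial and integrating term by term, the integral (without the A² prefactor) comes out to d^9/630.
So A² = (d^9/630)^(−1).
With d = 2.55: A² = 0.1382 and A = 0.3717.

A ≈ 0.372 nm^(-9/2)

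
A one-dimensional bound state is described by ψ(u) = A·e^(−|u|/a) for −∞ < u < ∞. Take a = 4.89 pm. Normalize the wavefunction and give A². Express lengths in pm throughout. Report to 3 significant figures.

A^2 ≈ 0.204 pm^(-1)

We need A² ∫|f|² du = 1, taking the integral from −∞ to ∞.
Recall ∫₀^∞ u^m e^(−u/β) du = m!·β^(m+1), ∫|ψ|² du = A²·(a).
Setting this equal to 1 gives A² = 1/(a).
With a = 4.89: A² = 0.2045 and A = 0.4522.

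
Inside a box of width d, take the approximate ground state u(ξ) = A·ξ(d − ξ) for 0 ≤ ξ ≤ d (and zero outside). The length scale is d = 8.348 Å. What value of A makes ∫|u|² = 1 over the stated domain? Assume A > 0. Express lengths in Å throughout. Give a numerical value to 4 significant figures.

A ≈ 0.02720 Å^(-5/2)

Require ∫ |u|² dξ = 1 over the whole domain.
Expanding the polynomial and integrating term by term, the integral (without the A² prefactor) comes out to d^5/30.
Substituting d = 8.348 gives A² = 0.00073996, so A = 0.027202.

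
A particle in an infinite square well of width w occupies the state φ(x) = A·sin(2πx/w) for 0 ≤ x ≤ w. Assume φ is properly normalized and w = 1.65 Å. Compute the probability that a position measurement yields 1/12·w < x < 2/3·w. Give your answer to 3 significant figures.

P = ∫_{1/12·w}^{2/3·w} |φ(x)|² dx.
The normalization integral ∫|φ|²dx over the whole domain equals w/2·A², and A² cancels in the ratio.
Let u = x/w; then A² and the length scale cancel, so P = ∫_{1/12}^{2/3} sin(2·π·u)^2 du ÷ ∫_{0}^{1} sin(2·π·u)^2 du.
An antiderivative of sin(2·π·u)^2 is u/2 - sin(4·π·u)/(8·π); evaluating from 1/12 to 2/3 gives 7/24, while the full integral is 1/2.
This works out to P = 7/12.

P ≈ 0.583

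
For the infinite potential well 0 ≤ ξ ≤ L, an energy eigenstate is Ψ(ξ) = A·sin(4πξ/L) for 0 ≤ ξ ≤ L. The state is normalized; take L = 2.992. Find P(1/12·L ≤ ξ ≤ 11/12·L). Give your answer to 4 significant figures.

|Ψ|² is the probability density, so P = ∫_{1/12·L}^{11/12·L} |Ψ|² dξ.
The normalization integral ∫|Ψ|²dξ over the whole domain equals L/2·A², and A² cancels in the ratio.
Substituting u = ξ/L, A² and the length scale cancel in the ratio: P = ∫_{1/12}^{11/12} sin(4·π·u)^2 du / ∫_{0}^{1} sin(4·π·u)^2 du.
An antiderivative of sin(4·π·u)^2 is u/2 - sin(4·π·u)·cos(4·π·u)/(8·π); evaluating from 1/12 to 11/12 gives √(3)/(16·π) + 5/12, while the full integral is 1/2.
The result is P = √(3)/(8·π) + 5/6.

P ≈ 0.9022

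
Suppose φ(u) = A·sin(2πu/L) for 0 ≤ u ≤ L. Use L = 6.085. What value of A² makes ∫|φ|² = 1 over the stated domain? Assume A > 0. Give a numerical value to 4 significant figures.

We need A² ∫|f|² du = 1, taking the integral from 0 to L.
With ∫₀^L sin²(nπu/L) du = L/2, ∫|φ|² du = A²·(L/2).
So A² = (L/2)^(−1).
Plugging in L = 6.085 yields A = 0.57330.

A^2 ≈ 0.3287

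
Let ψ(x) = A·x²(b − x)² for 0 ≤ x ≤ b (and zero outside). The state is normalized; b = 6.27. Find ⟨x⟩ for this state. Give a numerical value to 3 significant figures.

⟨x⟩ ≈ 3.14

⟨x⟩ = ∫ x |ψ|² dx over the full domain.
Since the A² factors cancel between numerator and denominator, ⟨x⟩ = b/2.
Putting b = 6.27 gives 3.135.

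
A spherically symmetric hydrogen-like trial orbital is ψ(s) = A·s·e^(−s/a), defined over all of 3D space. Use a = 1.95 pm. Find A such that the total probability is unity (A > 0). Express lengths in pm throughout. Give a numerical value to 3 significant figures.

A ≈ 0.0613 pm^(-5/2)

We need A² ∫|f|² 4πs² ds = 1, taking the integral from 0 to ∞.
In 3D with spherical symmetry the volume element is 4πs² ds.
The integral (without the A² prefactor) comes out to 3·π·a^5.
Plugging in a = 1.95 yields A = 0.06134.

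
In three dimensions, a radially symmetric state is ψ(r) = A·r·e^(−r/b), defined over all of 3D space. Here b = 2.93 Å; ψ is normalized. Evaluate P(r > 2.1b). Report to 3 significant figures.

Integrate the radial probability density 4πr²|ψ|² over r > 2.1b.
Normalization gives A² = 1/(3·π·b^5).
Substituting u = r/b, A², 4π and the length scale all cancel in the ratio: P = ∫_{2.1}^{∞} u^4·e^(-2·u) du / ∫_{0}^{∞} u^4·e^(-2·u) du.
With ∫ u^4·e^(-2·u) du = -(u^4/2 + u^3 + 3·u^2/2 + 3·u/2 + 3/4)·e^(-2·u) + C, the region integral is ≈ 0.44237 and the full one is 3/4.
This evaluates to P = 0.5898.

P ≈ 0.590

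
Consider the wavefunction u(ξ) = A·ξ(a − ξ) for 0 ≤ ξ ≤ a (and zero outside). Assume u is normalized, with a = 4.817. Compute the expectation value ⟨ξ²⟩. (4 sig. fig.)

By definition ⟨ξ²⟩ = ∫ ξ^2 |u(ξ)|² dξ.
Expanding the polynomial and integrating term by term, evaluating both integrals, ⟨ξ²⟩ = 2·a^2/7.
Putting a = 4.817 gives 6.6296.

⟨ξ^2⟩ ≈ 6.630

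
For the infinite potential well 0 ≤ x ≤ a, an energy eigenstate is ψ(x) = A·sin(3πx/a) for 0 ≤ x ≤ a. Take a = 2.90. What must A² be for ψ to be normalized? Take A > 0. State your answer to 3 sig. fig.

We need A² ∫|f|² dx = 1, taking the integral from 0 to a.
Using sin²θ = (1 − cos 2θ)/2, ∫|ψ|² dx = A²·(a/2).
Hence A² = 1/[a/2].
Plugging in a = 2.90 yields A = 0.8305.

A^2 ≈ 0.690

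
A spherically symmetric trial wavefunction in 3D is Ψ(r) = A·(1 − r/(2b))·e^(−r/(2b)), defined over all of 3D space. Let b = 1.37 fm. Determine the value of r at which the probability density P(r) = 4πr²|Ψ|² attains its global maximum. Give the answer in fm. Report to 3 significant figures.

Set d/dr [P(r) = 4πr²|Ψ|²] = 0 and solve for r > 0.
Solving yields r = b·(√(5) + 3).
With b = 1.37, the most probable radial distance is 7.173 fm.

r ≈ 7.17 fm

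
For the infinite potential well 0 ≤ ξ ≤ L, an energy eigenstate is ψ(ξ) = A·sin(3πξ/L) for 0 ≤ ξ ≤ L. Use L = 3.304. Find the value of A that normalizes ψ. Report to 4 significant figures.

A ≈ 0.7780

Normalization requires ∫|ψ|² dξ = 1, integrated from 0 to L.
With ∫₀^L sin²(nπξ/L) dξ = L/2, the integral (without the A² prefactor) comes out to L/2.
Setting this equal to 1 gives A² = 1/(L/2).
With L = 3.304: A² = 0.60533 and A = 0.77803.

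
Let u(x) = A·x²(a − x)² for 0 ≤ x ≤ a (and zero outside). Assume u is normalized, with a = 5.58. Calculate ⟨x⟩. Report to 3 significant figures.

By definition ⟨x⟩ = ∫ x |u(x)|² dx.
Expanding the polynomial and integrating term by term, evaluating both integrals, ⟨x⟩ = a/2.
With a = 5.58, ⟨x⟩ = 2.790.

⟨x⟩ ≈ 2.79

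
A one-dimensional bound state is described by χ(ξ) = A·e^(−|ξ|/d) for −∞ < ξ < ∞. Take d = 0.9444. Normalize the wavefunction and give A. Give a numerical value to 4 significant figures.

We need A² ∫|f|² dξ = 1, taking the integral from −∞ to ∞.
∫|χ|² dξ = A²·(d).
With d = 0.9444: A² = 1.0589 and A = 1.0290.

A ≈ 1.029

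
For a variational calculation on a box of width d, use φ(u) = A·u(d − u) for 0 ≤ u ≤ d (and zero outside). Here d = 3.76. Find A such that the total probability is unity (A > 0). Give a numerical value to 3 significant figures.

Normalization requires ∫|φ|² du = 1, integrated from 0 to d.
Expanding the polynomial and integrating term by term, the integral (without the A² prefactor) comes out to d^5/30.
Setting this equal to 1 gives A² = 1/(d^5/30).
Plugging in d = 3.76 yields A = 0.1998.

A ≈ 0.200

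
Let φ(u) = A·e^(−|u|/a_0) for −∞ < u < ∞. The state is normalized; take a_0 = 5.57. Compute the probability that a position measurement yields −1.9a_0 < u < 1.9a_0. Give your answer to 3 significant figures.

P ≈ 0.978

The probability is P = ∫ |φ|² du over [−1.9a_0, 1.9a_0].
Since A² = 1/(a_0), this is the region integral divided by the full normalization integral.
Both integrals are even about u = 0, so only the u ≥ 0 halves are needed (the factors of 2 cancel). In terms of t = u/a_0 (A² and the length scale cancel between numerator and denominator), P = [∫_{0}^{1.9} e^(-2·t) dt] / [∫_{0}^{∞} e^(-2·t) dt].
With ∫ e^(-2·t) dt = -e^(-2·t)/2 + C, the region integral is 1/2 - e^(-19/5)/2 and the full one is 1/2.
The result is P = 0.9776.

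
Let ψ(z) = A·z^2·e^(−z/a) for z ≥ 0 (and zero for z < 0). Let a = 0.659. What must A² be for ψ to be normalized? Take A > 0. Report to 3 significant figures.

A^2 ≈ 10.7

Require ∫ |ψ|² dz = 1 over the whole domain.
Recall ∫₀^∞ z^m e^(−z/β) dz = m!·β^(m+1), carrying out the integral gives A² · 3·a^5/4.
Hence A² = 1/[3·a^5/4].
Plugging in a = 0.659 yields A = 3.275.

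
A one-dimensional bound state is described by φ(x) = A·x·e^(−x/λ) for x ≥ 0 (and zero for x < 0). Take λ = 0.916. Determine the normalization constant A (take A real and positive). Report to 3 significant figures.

Normalization requires ∫|φ|² dx = 1, integrated from 0 to ∞.
Using ∫₀^∞ xⁿ e^(−αx) dx = n!/αⁿ⁺¹, with φ = A·x·e^(−x/λ), the integral evaluates to A²·[λ^3/4].
Setting this equal to 1 gives A² = 1/(λ^3/4).
Plugging in λ = 0.916 yields A = 2.281.

A ≈ 2.28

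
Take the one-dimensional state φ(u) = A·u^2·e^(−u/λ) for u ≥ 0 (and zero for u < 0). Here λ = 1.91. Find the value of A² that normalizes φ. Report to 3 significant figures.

The normalization condition is ∫|φ|² du = 1 from 0 to ∞.
Using ∫₀^∞ uⁿ e^(−αu) du = n!/αⁿ⁺¹, with φ = A·u^2·e^(−u/λ), the integral evaluates to A²·[3·λ^5/4].
Setting this equal to 1 gives A² = 1/(3·λ^5/4).
Substituting λ = 1.91 gives A² = 0.05245, so A = 0.2290.

A^2 ≈ 0.0525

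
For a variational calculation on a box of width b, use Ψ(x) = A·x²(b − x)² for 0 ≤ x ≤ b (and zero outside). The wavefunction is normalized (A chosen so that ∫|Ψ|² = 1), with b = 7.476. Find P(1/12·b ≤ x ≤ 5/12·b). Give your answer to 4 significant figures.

|Ψ|² is the probability density, so P = ∫_{1/12·b}^{5/12·b} |Ψ|² dx.
The normalization integral ∫|Ψ|²dx over the whole domain equals b^9/630·A², and A² cancels in the ratio.
Substituting u = x/b, A² and the length scale cancel in the ratio: P = ∫_{1/12}^{5/12} u^4·(1 - u)^4 du / ∫_{0}^{1} u^4·(1 - u)^4 du.
With ∫ u^4·(1 - u)^4 du = u^5·(70·u^4 - 315·u^3 + 540·u^2 - 420·u + 126)/630 + C, the region integral is ≈ 0.000479286 and the full one is 1/630.
Evaluating gives P = 0.30195.

P ≈ 0.3019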